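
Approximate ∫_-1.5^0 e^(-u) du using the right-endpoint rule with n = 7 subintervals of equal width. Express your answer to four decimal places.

Δu = (0 − (-1.5))/7 = 3/14.
Right endpoints: -9/7, -15/14, -6/7, -9/14, -3/7, -3/14, 0.
f(-9/7) ≈ 3.6173, f(-15/14) ≈ 2.9195, f(-6/7) ≈ 2.3564, f(-9/14) ≈ 1.9019, f(-3/7) ≈ 1.5351, f(-3/14) ≈ 1.2390, f(0) ≈ 1.0000.
Sum = Δu · [f(-9/7) + f(-15/14) + f(-6/7) + ...].
Sum ≈ 3.1220.

3.1220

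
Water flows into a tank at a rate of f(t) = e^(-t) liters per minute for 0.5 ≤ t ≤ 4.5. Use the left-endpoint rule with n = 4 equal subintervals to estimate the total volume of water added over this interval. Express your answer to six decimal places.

0.941943

Δt = (4.5 − 0.5)/4 = 1.
Left endpoints: 0.5, 1.5, 2.5, 3.5.
f(0.5) ≈ 0.606531, f(1.5) ≈ 0.223130, f(2.5) ≈ 0.082085, f(3.5) ≈ 0.030197.
Sum = Δt · [f(0.5) + f(1.5) + f(2.5) + f(3.5)].
Sum ≈ 0.941943.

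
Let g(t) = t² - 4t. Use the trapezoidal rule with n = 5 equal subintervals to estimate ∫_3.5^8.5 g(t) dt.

Δt = (8.5 − 3.5)/5 = 1.
g(3.5) = -1.75, g(4.5) = 2.25, g(5.5) = 8.25, g(6.5) = 16.25, g(7.5) = 26.25, g(8.5) = 38.25.
T_5 = (Δt/2)·[g(t_0) + 2g(t_1) + ... + 2g(t_{4}) + g(t_5)].
Sum = 71.25.

71.25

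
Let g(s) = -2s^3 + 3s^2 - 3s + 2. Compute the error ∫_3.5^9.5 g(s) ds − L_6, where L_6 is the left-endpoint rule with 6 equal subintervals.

Exact integral: ∫_3.5^9.5 g(s) ds = -3288.
L_6 = -2617.5.
Error = -3288 − (-2617.5) = -670.5.

-670.5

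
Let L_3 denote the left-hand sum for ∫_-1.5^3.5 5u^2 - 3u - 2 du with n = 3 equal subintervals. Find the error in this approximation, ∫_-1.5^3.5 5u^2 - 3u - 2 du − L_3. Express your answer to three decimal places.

17.593

Exact integral: ∫_-1.5^3.5 f(u) du ≈ 52.08333.
L_3 ≈ 34.49074.
Error ≈ 52.08333 − 34.49074 ≈ 17.593.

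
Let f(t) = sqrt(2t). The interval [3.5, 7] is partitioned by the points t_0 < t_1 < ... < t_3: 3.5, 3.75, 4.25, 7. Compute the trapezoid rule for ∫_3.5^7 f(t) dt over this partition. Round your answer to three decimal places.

Subinterval widths: 0.25, 0.5, 2.75.
f(3.5) ≈ 2.646, f(3.75) ≈ 2.739, f(4.25) ≈ 2.915, f(7) ≈ 3.742.
On each subinterval the trapezoid contributes (Δt_i/2)·[f(t_{i-1}) + f(t_i)].
Sum ≈ 11.240.

11.240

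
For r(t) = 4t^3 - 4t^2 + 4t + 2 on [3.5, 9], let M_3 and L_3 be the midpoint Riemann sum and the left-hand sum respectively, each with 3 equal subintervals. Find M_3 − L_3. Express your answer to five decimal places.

1955.74653

M_3 ≈ 5535.2280093.
L_3 ≈ 3579.4814815.
M_3 − L_3 ≈ 1955.74653.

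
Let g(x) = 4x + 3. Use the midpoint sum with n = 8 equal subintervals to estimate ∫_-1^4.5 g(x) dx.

Δx = (4.5 − (-1))/8 = 0.6875.
Midpoints: -0.65625, 0.03125, 0.71875, 1.40625, 2.09375, 2.78125, 3.46875, 4.15625.
g(-0.65625) = 0.375, g(0.03125) = 3.125, g(0.71875) = 5.875, g(1.40625) = 8.625, g(2.09375) = 11.375, g(2.78125) = 14.125, g(3.46875) = 16.875, g(4.15625) = 19.625.
Sum = Δx · [g(-0.65625) + g(0.03125) + g(0.71875) + ...].
Sum = 55.

55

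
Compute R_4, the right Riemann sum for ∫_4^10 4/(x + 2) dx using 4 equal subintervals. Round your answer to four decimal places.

Δx = (10 − 4)/4 = 1.5.
Right endpoints: 5.5, 7, 8.5, 10.
f(5.5) = 8/15, f(7) = 4/9, f(8.5) = 8/21, f(10) = 1/3.
Sum = Δx · [f(5.5) + f(7) + f(8.5) + f(10)].
Sum ≈ 2.5381.

2.5381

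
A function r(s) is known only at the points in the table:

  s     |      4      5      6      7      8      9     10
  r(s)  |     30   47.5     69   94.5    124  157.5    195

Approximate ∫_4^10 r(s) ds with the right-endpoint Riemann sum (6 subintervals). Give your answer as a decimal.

687.5

Δs = 1.
Sum = 1·[47.5 + 69 + 94.5 + 124 + 157.5 + 195] = 687.5.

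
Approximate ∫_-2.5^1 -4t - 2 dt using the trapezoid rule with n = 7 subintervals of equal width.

3.5

Δt = (1 − (-2.5))/7 = 0.5.
f(-2.5) = 8, f(-2) = 6, f(-1.5) = 4, f(-1) = 2, f(-0.5) = 0, f(0) = -2, f(0.5) = -4, f(1) = -6.
T_7 = (Δt/2)·[f(t_0) + 2f(t_1) + ... + 2f(t_{6}) + f(t_7)].
Sum = 3.5.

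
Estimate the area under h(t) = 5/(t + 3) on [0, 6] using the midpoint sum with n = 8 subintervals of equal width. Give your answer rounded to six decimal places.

Δt = (6 − 0)/8 = 0.75.
Midpoints: 0.375, 1.125, 1.875, 2.625, 3.375, 4.125, 4.875, 5.625.
h(0.375) = 40/27, h(1.125) = 40/33, h(1.875) = 40/39, h(2.625) = 8/9, h(3.375) = 40/51, h(4.125) = 40/57, h(4.875) = 40/63, h(5.625) = 40/69.
Sum = Δt · [h(0.375) + h(1.125) + h(1.875) + ...].
Sum ≈ 5.481624.

5.481624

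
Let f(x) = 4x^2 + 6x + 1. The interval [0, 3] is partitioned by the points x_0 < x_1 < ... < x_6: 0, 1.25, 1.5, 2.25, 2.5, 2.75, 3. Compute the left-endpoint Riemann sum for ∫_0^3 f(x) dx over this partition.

Subinterval widths: 1.25, 0.25, 0.75, 0.25, 0.25, 0.25.
Left endpoints: 0, 1.25, 1.5, 2.25, 2.5, 2.75.
f(0) = 1, f(1.25) = 14.75, f(1.5) = 19, f(2.25) = 34.75, f(2.5) = 41, f(2.75) = 47.75.
Sum = Σ Δx_i · f(x_i).
Sum = 50.0625.

50.0625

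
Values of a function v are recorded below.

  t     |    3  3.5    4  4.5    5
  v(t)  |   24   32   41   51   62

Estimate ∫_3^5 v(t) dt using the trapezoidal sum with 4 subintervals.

83.5

Δt = 0.5.
T_4 = (0.5/2)·[24 + 2·32 + 2·41 + 2·51 + 62] = 83.5.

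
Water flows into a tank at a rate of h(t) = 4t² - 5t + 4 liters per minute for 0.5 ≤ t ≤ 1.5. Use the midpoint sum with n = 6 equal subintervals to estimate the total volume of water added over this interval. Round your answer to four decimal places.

3.3241

Δt = (1.5 − 0.5)/6 = 1/6.
Midpoints: 7/12, 0.75, 11/12, 13/12, 1.25, 17/12.
h(7/12) = 22/9, h(0.75) = 2.5, h(11/12) = 25/9, h(13/12) = 59/18, h(1.25) = 4, h(17/12) = 89/18.
Sum = Δt · [h(7/12) + h(0.75) + h(11/12) + ...].
Sum ≈ 3.3241.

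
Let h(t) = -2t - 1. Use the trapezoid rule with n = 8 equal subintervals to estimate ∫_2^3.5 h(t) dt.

-9.75

Δt = (3.5 − 2)/8 = 0.1875.
h(2) = -5, h(2.1875) = -5.375, h(2.375) = -5.75, h(2.5625) = -6.125, h(2.75) = -6.5, h(2.9375) = -6.875, h(3.125) = -7.25, h(3.3125) = -7.625, h(3.5) = -8.
T_8 = (Δt/2)·[h(t_0) + 2h(t_1) + ... + 2h(t_{7}) + h(t_8)].
Sum = -9.75.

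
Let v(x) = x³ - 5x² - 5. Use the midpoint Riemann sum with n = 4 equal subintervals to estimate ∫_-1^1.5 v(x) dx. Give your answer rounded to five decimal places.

-18.43018

Δx = (1.5 − (-1))/4 = 0.625.
Midpoints: -0.6875, -0.0625, 0.5625, 1.1875.
v(-0.6875) = -31491/4096, v(-0.0625) = -20561/4096, v(0.5625) = -26231/4096, v(1.1875) = -42501/4096.
Sum = Δx · [v(-0.6875) + v(-0.0625) + v(0.5625) + v(1.1875)].
Sum ≈ -18.43018.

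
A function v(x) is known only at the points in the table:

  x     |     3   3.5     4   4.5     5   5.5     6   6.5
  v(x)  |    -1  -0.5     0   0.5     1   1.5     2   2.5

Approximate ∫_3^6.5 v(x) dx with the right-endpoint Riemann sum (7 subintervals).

3.5

Δx = 0.5.
Sum = 0.5·[(-0.5) + 0 + 0.5 + 1 + 1.5 + 2 + 2.5] = 3.5.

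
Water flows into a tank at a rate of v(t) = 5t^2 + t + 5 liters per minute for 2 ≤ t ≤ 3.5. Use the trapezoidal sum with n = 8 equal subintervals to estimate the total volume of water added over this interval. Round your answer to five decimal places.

69.79395

Δt = (3.5 − 2)/8 = 0.1875.
v(2) = 27, v(2.1875) = 31.11328125, v(2.375) = 35.578125, v(2.5625) = 40.39453125, v(2.75) = 45.5625, v(2.9375) = 51.08203125, v(3.125) = 56.953125, v(3.3125) = 63.17578125, v(3.5) = 69.75.
T_8 = (Δt/2)·[v(t_0) + 2v(t_1) + ... + 2v(t_{7}) + v(t_8)].
Sum ≈ 69.79395.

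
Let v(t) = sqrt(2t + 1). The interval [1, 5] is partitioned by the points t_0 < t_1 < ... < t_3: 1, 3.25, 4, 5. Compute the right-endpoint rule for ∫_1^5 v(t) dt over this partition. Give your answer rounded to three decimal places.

11.729

Subinterval widths: 2.25, 0.75, 1.
Right endpoints: 3.25, 4, 5.
v(3.25) ≈ 2.739, v(4) ≈ 3.000, v(5) ≈ 3.317.
Sum = Σ Δt_i · v(t_i).
Sum ≈ 11.729.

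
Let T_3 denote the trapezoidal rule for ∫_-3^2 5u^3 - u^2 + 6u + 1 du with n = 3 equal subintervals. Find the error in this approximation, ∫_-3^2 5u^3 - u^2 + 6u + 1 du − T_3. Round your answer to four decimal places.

Exact integral: ∫_-3^2 f(u) du ≈ -102.916667.
T_3 ≈ -122.592593.
Error ≈ -102.916667 − (-122.592593) ≈ 19.6759.

19.6759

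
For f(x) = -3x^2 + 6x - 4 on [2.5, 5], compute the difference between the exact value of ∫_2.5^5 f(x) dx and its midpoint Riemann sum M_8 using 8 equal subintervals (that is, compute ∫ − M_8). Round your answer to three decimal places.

-0.061

Exact integral: ∫_2.5^5 f(x) dx = -63.125.
M_8 ≈ -63.06396.
Error ≈ -63.125 − (-63.06396) ≈ -0.061.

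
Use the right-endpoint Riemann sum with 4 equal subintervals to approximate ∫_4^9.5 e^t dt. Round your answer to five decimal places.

24485.44092

Δt = (9.5 − 4)/4 = 1.375.
Right endpoints: 5.375, 6.75, 8.125, 9.5.
f(5.375) ≈ 215.93987, f(6.75) ≈ 854.05876, f(8.125) ≈ 3377.86793, f(9.5) ≈ 13359.72683.
Sum = Δt · [f(5.375) + f(6.75) + f(8.125) + f(9.5)].
Sum ≈ 24485.44092.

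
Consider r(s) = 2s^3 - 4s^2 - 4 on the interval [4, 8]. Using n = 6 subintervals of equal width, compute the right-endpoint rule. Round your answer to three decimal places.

Δs = (8 − 4)/6 = 2/3.
Right endpoints: 14/3, 16/3, 6, 20/3, 22/3, 8.
r(14/3) = 3028/27, r(16/3) = 5012/27, r(6) = 284, r(20/3) = 11092/27, r(22/3) = 15380/27, r(8) = 764.
Sum = Δs · [r(14/3) + r(16/3) + r(6) + ...].
Sum ≈ 1550.815.

1550.815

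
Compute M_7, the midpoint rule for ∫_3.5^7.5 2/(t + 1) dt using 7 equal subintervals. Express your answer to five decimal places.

1.27101

Δt = (7.5 − 3.5)/7 = 4/7.
Midpoints: 53/14, 61/14, 69/14, 5.5, 85/14, 93/14, 101/14.
f(53/14) = 28/67, f(61/14) = 28/75, f(69/14) = 28/83, f(5.5) = 4/13, f(85/14) = 28/99, f(93/14) = 28/107, f(101/14) = 28/115.
Sum = Δt · [f(53/14) + f(61/14) + f(69/14) + ...].
Sum ≈ 1.27101.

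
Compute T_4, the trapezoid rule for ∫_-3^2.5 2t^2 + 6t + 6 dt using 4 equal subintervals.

Δt = (2.5 − (-3))/4 = 1.375.
f(-3) = 6, f(-1.625) = 1.53125, f(-0.25) = 4.625, f(1.125) = 15.28125, f(2.5) = 33.5.
T_4 = (Δt/2)·[f(t_0) + 2f(t_1) + 2f(t_2) + 2f(t_3) + f(t_4)].
Sum = 56.6328125.

56.6328125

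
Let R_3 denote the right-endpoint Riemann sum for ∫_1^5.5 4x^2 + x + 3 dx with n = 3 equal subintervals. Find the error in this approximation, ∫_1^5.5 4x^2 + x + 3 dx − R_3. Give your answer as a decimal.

Exact integral: ∫_1^5.5 f(x) dx = 248.625.
R_3 = 346.5.
Error = 248.625 − 346.5 = -97.875.

-97.875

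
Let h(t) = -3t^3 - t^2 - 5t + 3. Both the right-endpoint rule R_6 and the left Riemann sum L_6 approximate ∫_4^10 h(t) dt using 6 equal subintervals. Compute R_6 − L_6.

-2922

R_6 = -9337.
L_6 = -6415.
R_6 − L_6 = -2922.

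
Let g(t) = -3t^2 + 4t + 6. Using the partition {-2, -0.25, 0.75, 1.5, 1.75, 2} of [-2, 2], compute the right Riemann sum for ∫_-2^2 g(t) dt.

Subinterval widths: 1.75, 1, 0.75, 0.25, 0.25.
Right endpoints: -0.25, 0.75, 1.5, 1.75, 2.
g(-0.25) = 4.8125, g(0.75) = 7.3125, g(1.5) = 5.25, g(1.75) = 3.8125, g(2) = 2.
Sum = Σ Δt_i · g(t_i).
Sum = 21.125.

21.125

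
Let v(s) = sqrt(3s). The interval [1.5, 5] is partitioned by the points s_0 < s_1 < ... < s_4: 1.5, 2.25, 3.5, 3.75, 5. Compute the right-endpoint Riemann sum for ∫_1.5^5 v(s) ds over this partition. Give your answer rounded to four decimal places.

11.6788

Subinterval widths: 0.75, 1.25, 0.25, 1.25.
Right endpoints: 2.25, 3.5, 3.75, 5.
v(2.25) ≈ 2.5981, v(3.5) ≈ 3.2404, v(3.75) ≈ 3.3541, v(5) ≈ 3.8730.
Sum = Σ Δs_i · v(s_i).
Sum ≈ 11.6788.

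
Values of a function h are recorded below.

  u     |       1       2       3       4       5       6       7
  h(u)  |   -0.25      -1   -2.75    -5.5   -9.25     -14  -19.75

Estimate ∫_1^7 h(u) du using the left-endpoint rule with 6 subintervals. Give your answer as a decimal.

-32.75

Δu = 1.
Sum = 1·[(-0.25) + (-1) + (-2.75) + (-5.5) + (-9.25) + (-14)] = -32.75.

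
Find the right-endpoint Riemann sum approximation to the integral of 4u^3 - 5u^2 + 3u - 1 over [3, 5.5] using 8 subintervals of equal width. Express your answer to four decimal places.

Δu = (5.5 − 3)/8 = 0.3125.
Right endpoints: 3.3125, 3.625, 3.9375, 4.25, 4.5625, 4.875, 5.1875, 5.5.
f(3.3125) = 101849/1024, f(3.625) = 134.7109375, f(3.9375) = 181739/1024, f(4.25) = 228.5, f(4.5625) = 295429/1024, f(4.875) = 358.2265625, f(5.1875) = 448919/1024, f(5.5) = 529.75.
Sum = Δu · [f(3.3125) + f(3.625) + f(3.9375) + ...].
Sum ≈ 704.6973.

704.6973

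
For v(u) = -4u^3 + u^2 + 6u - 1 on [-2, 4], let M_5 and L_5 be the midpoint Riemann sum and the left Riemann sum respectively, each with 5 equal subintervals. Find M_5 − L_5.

M_5 = -178.08.
L_5 = -57.84.
M_5 − L_5 = -120.24.

-120.24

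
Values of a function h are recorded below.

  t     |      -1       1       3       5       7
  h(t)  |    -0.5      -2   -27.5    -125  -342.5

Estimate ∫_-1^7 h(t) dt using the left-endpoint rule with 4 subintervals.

Δt = 2.
Sum = 2·[(-0.5) + (-2) + (-27.5) + (-125)] = -310.

-310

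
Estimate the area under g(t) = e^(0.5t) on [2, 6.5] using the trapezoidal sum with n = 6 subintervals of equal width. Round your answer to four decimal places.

46.6836

Δt = (6.5 − 2)/6 = 0.75.
g(2) ≈ 2.7183, g(2.75) ≈ 3.9551, g(3.5) ≈ 5.7546, g(4.25) ≈ 8.3729, g(5) ≈ 12.1825, g(5.75) ≈ 17.7254, g(6.5) ≈ 25.7903.
T_6 = (Δt/2)·[g(t_0) + 2g(t_1) + ... + 2g(t_{5}) + g(t_6)].
Sum ≈ 46.6836.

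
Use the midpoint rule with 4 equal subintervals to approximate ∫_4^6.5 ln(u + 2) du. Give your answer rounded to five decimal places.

4.94080

Δu = (6.5 − 4)/4 = 0.625.
Midpoints: 4.3125, 4.9375, 5.5625, 6.1875.
f(4.3125) ≈ 1.84253, f(4.9375) ≈ 1.93694, f(5.5625) ≈ 2.02320, f(6.1875) ≈ 2.10261.
Sum = Δu · [f(4.3125) + f(4.9375) + f(5.5625) + f(6.1875)].
Sum ≈ 4.94080.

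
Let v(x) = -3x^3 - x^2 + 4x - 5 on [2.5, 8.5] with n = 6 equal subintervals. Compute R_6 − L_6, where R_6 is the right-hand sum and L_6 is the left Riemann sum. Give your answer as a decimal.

-1837.5

R_6 = -4952.5.
L_6 = -3115.
R_6 − L_6 = -1837.5.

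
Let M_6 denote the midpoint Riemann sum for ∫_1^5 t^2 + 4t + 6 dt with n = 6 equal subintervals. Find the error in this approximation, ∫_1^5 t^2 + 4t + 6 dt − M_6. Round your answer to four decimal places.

0.1481

Exact integral: ∫_1^5 f(t) dt ≈ 113.333333.
M_6 ≈ 113.185185.
Error ≈ 113.333333 − 113.185185 ≈ 0.1481.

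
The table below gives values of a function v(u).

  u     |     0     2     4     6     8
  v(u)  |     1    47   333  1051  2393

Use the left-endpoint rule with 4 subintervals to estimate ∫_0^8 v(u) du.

Δu = 2.
Sum = 2·[1 + 47 + 333 + 1051] = 2864.

2864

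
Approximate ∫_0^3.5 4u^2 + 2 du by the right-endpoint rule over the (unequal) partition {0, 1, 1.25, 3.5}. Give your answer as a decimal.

Subinterval widths: 1, 0.25, 2.25.
Right endpoints: 1, 1.25, 3.5.
f(1) = 6, f(1.25) = 8.25, f(3.5) = 51.
Sum = Σ Δu_i · f(u_i).
Sum = 122.8125.

122.8125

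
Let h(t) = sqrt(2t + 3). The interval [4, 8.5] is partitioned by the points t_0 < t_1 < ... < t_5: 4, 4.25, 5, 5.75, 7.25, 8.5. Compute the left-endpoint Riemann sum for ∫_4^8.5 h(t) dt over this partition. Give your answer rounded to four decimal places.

Subinterval widths: 0.25, 0.75, 0.75, 1.5, 1.25.
Left endpoints: 4, 4.25, 5, 5.75, 7.25.
h(4) ≈ 3.3166, h(4.25) ≈ 3.3912, h(5) ≈ 3.6056, h(5.75) ≈ 3.8079, h(7.25) ≈ 4.1833.
Sum = Σ Δt_i · h(t_i).
Sum ≈ 17.0176.

17.0176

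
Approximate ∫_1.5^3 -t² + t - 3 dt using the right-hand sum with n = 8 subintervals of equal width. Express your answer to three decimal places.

-9.501

Δt = (3 − 1.5)/8 = 0.1875.
Right endpoints: 1.6875, 1.875, 2.0625, 2.25, 2.4375, 2.625, 2.8125, 3.
f(1.6875) = -4.16015625, f(1.875) = -4.640625, f(2.0625) = -5.19140625, f(2.25) = -5.8125, f(2.4375) = -6.50390625, f(2.625) = -7.265625, f(2.8125) = -8.09765625, f(3) = -9.
Sum = Δt · [f(1.6875) + f(1.875) + f(2.0625) + ...].
Sum ≈ -9.501.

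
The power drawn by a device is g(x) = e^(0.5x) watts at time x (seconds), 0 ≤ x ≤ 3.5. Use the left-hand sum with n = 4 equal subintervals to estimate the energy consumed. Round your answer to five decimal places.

Δx = (3.5 − 0)/4 = 0.875.
Left endpoints: 0, 0.875, 1.75, 2.625.
g(0) ≈ 1.00000, g(0.875) ≈ 1.54883, g(1.75) ≈ 2.39888, g(2.625) ≈ 3.71545.
Sum = Δx · [g(0) + g(0.875) + g(1.75) + g(2.625)].
Sum ≈ 7.58026.

7.58026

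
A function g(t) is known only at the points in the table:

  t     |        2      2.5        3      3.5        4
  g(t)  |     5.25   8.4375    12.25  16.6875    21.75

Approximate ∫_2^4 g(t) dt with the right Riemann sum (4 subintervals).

Δt = 0.5.
Sum = 0.5·[8.4375 + 12.25 + 16.6875 + 21.75] = 29.5625.

29.5625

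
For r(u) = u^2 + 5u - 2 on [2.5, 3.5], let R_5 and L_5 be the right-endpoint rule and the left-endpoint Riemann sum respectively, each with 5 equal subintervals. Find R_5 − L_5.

R_5 = 23.19.
L_5 = 20.99.
R_5 − L_5 = 2.2.

2.2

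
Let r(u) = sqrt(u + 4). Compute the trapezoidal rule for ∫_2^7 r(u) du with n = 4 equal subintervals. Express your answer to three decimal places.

14.517

Δu = (7 − 2)/4 = 1.25.
r(2) ≈ 2.449, r(3.25) ≈ 2.693, r(4.5) ≈ 2.915, r(5.75) ≈ 3.122, r(7) ≈ 3.317.
T_4 = (Δu/2)·[r(u_0) + 2r(u_1) + 2r(u_2) + 2r(u_3) + r(u_4)].
Sum ≈ 14.517.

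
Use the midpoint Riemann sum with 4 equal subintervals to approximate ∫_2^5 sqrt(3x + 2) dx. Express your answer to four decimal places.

Δx = (5 − 2)/4 = 0.75.
Midpoints: 2.375, 3.125, 3.875, 4.625.
f(2.375) ≈ 3.0208, f(3.125) ≈ 3.3727, f(3.875) ≈ 3.6912, f(4.625) ≈ 3.9843.
Sum = Δx · [f(2.375) + f(3.125) + f(3.875) + f(4.625)].
Sum ≈ 10.5517.

10.5517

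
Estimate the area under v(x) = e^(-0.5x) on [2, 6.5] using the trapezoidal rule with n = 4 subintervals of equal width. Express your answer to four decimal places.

0.6755

Δx = (6.5 − 2)/4 = 1.125.
v(2) ≈ 0.3679, v(3.125) ≈ 0.2096, v(4.25) ≈ 0.1194, v(5.375) ≈ 0.0681, v(6.5) ≈ 0.0388.
T_4 = (Δx/2)·[v(x_0) + 2v(x_1) + 2v(x_2) + 2v(x_3) + v(x_4)].
Sum ≈ 0.6755.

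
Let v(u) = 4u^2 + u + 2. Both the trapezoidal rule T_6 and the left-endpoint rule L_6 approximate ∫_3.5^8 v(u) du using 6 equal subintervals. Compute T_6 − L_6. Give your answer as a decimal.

T_6 = 662.0625.
L_6 = 582.75.
T_6 − L_6 = 79.3125.

79.3125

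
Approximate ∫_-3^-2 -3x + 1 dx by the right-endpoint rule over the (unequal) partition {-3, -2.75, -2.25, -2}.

Subinterval widths: 0.25, 0.5, 0.25.
Right endpoints: -2.75, -2.25, -2.
f(-2.75) = 9.25, f(-2.25) = 7.75, f(-2) = 7.
Sum = Σ Δx_i · f(x_i).
Sum = 7.9375.

7.9375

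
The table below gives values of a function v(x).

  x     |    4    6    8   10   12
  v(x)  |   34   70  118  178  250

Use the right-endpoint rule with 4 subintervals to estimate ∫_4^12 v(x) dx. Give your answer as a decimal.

1232

Δx = 2.
Sum = 2·[70 + 118 + 178 + 250] = 1232.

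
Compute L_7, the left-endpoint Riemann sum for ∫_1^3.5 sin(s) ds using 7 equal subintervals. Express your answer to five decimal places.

1.67393

Δs = (3.5 − 1)/7 = 5/14.
Left endpoints: 1, 19/14, 12/7, 29/14, 17/7, 39/14, 22/7.
f(1) ≈ 0.84147, f(19/14) ≈ 0.97726, f(12/7) ≈ 0.98972, f(29/14) ≈ 0.87728, f(17/7) ≈ 0.65412, f(39/14) ≈ 0.34841, f(22/7) ≈ -0.00126.
Sum = Δs · [f(1) + f(19/14) + f(12/7) + ...].
Sum ≈ 1.67393.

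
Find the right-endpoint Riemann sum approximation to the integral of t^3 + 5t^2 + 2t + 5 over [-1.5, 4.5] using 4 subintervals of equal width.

475.5

Δt = (4.5 − (-1.5))/4 = 1.5.
Right endpoints: 0, 1.5, 3, 4.5.
f(0) = 5, f(1.5) = 22.625, f(3) = 83, f(4.5) = 206.375.
Sum = Δt · [f(0) + f(1.5) + f(3) + f(4.5)].
Sum = 475.5.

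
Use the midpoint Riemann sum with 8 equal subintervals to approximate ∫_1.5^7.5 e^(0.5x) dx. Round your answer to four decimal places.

80.3366

Δx = (7.5 − 1.5)/8 = 0.75.
Midpoints: 1.875, 2.625, 3.375, 4.125, 4.875, 5.625, 6.375, 7.125.
f(1.875) ≈ 2.5536, f(2.625) ≈ 3.7155, f(3.375) ≈ 5.4059, f(4.125) ≈ 7.8656, f(4.875) ≈ 11.4444, f(5.625) ≈ 16.6515, f(6.375) ≈ 24.2278, f(7.125) ≈ 35.2512.
Sum = Δx · [f(1.875) + f(2.625) + f(3.375) + ...].
Sum ≈ 80.3366.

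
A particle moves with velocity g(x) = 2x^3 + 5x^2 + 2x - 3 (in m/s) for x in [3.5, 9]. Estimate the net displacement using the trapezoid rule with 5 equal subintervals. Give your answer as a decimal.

Δx = (9 − 3.5)/5 = 1.1.
g(3.5) = 151, g(4.6) = 306.672, g(5.7) = 541.236, g(6.8) = 870.664, g(7.9) = 1310.928, g(9) = 1878.
T_5 = (Δx/2)·[g(x_0) + 2g(x_1) + ... + 2g(x_{4}) + g(x_5)].
Sum = 4448.4.

4448.4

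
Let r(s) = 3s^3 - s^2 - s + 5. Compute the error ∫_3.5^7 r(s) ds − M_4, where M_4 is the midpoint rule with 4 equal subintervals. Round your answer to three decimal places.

10.328

Exact integral: ∫_3.5^7 r(s) ds ≈ 1587.28646.
M_4 ≈ 1576.95850.
Error ≈ 1587.28646 − 1576.95850 ≈ 10.328.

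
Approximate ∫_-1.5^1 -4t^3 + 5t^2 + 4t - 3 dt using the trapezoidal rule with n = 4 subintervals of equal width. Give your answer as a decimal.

2.65625

Δt = (1 − (-1.5))/4 = 0.625.
f(-1.5) = 15.75, f(-0.875) = 0.0078125, f(-0.25) = -3.625, f(0.375) = -1.0078125, f(1) = 2.
T_4 = (Δt/2)·[f(t_0) + 2f(t_1) + 2f(t_2) + 2f(t_3) + f(t_4)].
Sum = 2.65625.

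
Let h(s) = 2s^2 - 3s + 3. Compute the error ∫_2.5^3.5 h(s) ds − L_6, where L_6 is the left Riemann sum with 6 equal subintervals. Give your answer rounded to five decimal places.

Exact integral: ∫_2.5^3.5 h(s) ds ≈ 12.1666667.
L_6 ≈ 11.4259259.
Error ≈ 12.1666667 − 11.4259259 ≈ 0.74074.

0.74074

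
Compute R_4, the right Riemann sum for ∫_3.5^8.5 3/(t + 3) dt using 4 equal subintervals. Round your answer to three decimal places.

Δt = (8.5 − 3.5)/4 = 1.25.
Right endpoints: 4.75, 6, 7.25, 8.5.
f(4.75) = 12/31, f(6) = 1/3, f(7.25) = 12/41, f(8.5) = 6/23.
Sum = Δt · [f(4.75) + f(6) + f(7.25) + f(8.5)].
Sum ≈ 1.592.

1.592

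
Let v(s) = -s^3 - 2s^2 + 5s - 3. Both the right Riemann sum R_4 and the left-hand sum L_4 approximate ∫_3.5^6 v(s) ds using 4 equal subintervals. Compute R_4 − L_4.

-130.078125

R_4 ≈ -417.70996.
L_4 ≈ -287.63184.
R_4 − L_4 = -130.078125.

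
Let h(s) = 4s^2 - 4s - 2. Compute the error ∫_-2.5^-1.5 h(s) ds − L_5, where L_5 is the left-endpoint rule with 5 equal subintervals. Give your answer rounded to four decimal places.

Exact integral: ∫_-2.5^-1.5 h(s) ds ≈ 22.333333.
L_5 = 24.36.
Error ≈ 22.333333 − 24.36 ≈ -2.0267.

-2.0267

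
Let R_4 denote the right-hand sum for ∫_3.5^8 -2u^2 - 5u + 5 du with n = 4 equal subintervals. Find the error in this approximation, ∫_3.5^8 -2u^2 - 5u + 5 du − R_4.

72.7734375

Exact integral: ∫_3.5^8 f(u) du = -419.625.
R_4 = -492.3984375.
Error = -419.625 − (-492.3984375) = 72.7734375.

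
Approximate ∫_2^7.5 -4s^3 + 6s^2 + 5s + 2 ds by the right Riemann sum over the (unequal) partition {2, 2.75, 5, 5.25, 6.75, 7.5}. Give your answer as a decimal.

Subinterval widths: 0.75, 2.25, 0.25, 1.5, 0.75.
Right endpoints: 2.75, 5, 5.25, 6.75, 7.5.
f(2.75) = -22.0625, f(5) = -323, f(5.25) = -385.1875, f(6.75) = -921.0625, f(7.5) = -1310.5.
Sum = Σ Δs_i · f(s_i).
Sum = -3204.0625.

-3204.0625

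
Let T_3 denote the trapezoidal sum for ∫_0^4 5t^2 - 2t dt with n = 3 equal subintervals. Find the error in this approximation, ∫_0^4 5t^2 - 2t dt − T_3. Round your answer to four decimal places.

Exact integral: ∫_0^4 f(t) dt ≈ 90.666667.
T_3 ≈ 96.592593.
Error ≈ 90.666667 − 96.592593 ≈ -5.9259.

-5.9259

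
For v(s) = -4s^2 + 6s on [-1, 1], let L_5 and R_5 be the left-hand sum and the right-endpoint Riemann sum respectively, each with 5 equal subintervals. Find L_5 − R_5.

L_5 = -5.28.
R_5 = -0.48.
L_5 − R_5 = -4.8.

-4.8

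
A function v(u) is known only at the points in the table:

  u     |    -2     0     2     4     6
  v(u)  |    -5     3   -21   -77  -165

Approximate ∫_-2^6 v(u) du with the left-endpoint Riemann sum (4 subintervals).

Δu = 2.
Sum = 2·[(-5) + 3 + (-21) + (-77)] = -200.

-200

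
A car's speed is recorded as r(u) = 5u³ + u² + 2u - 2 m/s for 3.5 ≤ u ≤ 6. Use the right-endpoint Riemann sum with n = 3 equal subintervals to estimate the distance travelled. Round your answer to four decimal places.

Δu = (6 − 3.5)/3 = 5/6.
Right endpoints: 13/3, 31/6, 6.
r(13/3) = 11672/27, r(31/6) = 156521/216, r(6) = 1126.
Sum = Δu · [r(13/3) + r(31/6) + r(6)].
Sum ≈ 1902.4421.

1902.4421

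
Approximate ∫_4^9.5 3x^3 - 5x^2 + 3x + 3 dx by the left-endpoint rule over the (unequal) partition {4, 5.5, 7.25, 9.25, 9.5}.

3138.07421875

Subinterval widths: 1.5, 1.75, 2, 0.25.
Left endpoints: 4, 5.5, 7.25, 9.25.
f(4) = 127, f(5.5) = 367.375, f(7.25) = 905.171875, f(9.25) = 1977.296875.
Sum = Σ Δx_i · f(x_i).
Sum = 3138.07421875.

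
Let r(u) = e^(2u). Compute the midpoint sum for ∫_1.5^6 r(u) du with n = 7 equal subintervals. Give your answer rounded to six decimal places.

Δu = (6 − 1.5)/7 = 9/14.
Midpoints: 51/28, 69/28, 87/28, 3.75, 123/28, 141/28, 159/28.
r(51/28) ≈ 38.200826, r(69/28) ≈ 138.181968, r(87/28) ≈ 499.838834, r(3.75) ≈ 1808.042414, r(123/28) ≈ 6540.142843, r(141/28) ≈ 23657.336836, r(159/28) ≈ 85574.520246.
Sum = Δu · [r(51/28) + r(69/28) + r(87/28) + ...].
Sum ≈ 76021.883980.

76021.883980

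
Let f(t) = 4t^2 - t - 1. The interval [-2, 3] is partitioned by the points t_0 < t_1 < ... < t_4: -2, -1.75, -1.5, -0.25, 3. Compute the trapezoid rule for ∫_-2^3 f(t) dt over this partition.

63.375

Subinterval widths: 0.25, 0.25, 1.25, 3.25.
f(-2) = 17, f(-1.75) = 13, f(-1.5) = 9.5, f(-0.25) = -0.5, f(3) = 32.
On each subinterval the trapezoid contributes (Δt_i/2)·[f(t_{i-1}) + f(t_i)].
Sum = 63.375.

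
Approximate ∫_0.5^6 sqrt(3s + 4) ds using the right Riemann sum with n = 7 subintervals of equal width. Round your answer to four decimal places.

Δs = (6 − 0.5)/7 = 11/14.
Right endpoints: 9/7, 29/14, 20/7, 51/14, 31/7, 73/14, 6.
f(9/7) ≈ 2.8031, f(29/14) ≈ 3.1960, f(20/7) ≈ 3.5456, f(51/14) ≈ 3.8638, f(31/7) ≈ 4.1576, f(73/14) ≈ 4.4320, f(6) ≈ 4.6904.
Sum = Δs · [f(9/7) + f(29/14) + f(20/7) + ...].
Sum ≈ 20.9695.

20.9695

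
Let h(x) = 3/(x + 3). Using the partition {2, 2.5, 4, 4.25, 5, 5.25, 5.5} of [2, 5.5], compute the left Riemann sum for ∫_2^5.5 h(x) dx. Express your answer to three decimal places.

Subinterval widths: 0.5, 1.5, 0.25, 0.75, 0.25, 0.25.
Left endpoints: 2, 2.5, 4, 4.25, 5, 5.25.
h(2) = 0.6, h(2.5) = 6/11, h(4) = 3/7, h(4.25) = 12/29, h(5) = 0.375, h(5.25) = 4/11.
Sum = Σ Δx_i · h(x_i).
Sum ≈ 1.720.

1.720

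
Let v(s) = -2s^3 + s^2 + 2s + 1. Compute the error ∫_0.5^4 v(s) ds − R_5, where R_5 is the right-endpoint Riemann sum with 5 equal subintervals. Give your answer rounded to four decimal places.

40.3229

Exact integral: ∫_0.5^4 v(s) ds ≈ -87.427083.
R_5 = -127.75.
Error ≈ -87.427083 − (-127.75) ≈ 40.3229.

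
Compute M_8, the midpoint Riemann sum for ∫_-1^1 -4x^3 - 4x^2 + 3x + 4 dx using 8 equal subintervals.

5.375

Δx = (1 − (-1))/8 = 0.25.
Midpoints: -0.875, -0.625, -0.375, -0.125, 0.125, 0.375, 0.625, 0.875.
f(-0.875) = 0.9921875, f(-0.625) = 1.5390625, f(-0.375) = 2.5234375, f(-0.125) = 3.5703125, f(0.125) = 4.3046875, f(0.375) = 4.3515625, f(0.625) = 3.3359375, f(0.875) = 0.8828125.
Sum = Δx · [f(-0.875) + f(-0.625) + f(-0.375) + ...].
Sum = 5.375.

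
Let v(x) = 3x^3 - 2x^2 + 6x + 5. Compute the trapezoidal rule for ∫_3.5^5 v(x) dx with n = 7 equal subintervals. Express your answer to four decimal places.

Δx = (5 − 3.5)/7 = 3/14.
v(3.5) = 130.125, v(26/7) = 52623/343, v(55/14) = 492825/2744, v(29/7) = 71634/343, v(61/14) = 662211/2744, v(32/7) = 95091/343, v(67/14) = 869109/2744, v(5) = 360.
T_7 = (Δx/2)·[v(x_0) + 2v(x_1) + ... + 2v(x_{6}) + v(x_7)].
Sum ≈ 347.6193.

347.6193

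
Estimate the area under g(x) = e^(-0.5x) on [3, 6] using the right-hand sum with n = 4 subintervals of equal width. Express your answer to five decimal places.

Δx = (6 − 3)/4 = 0.75.
Right endpoints: 3.75, 4.5, 5.25, 6.
g(3.75) ≈ 0.15335, g(4.5) ≈ 0.10540, g(5.25) ≈ 0.07244, g(6) ≈ 0.04979.
Sum = Δx · [g(3.75) + g(4.5) + g(5.25) + g(6)].
Sum ≈ 0.28574.

0.28574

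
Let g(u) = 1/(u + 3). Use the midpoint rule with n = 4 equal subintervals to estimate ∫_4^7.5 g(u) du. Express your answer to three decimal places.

Δu = (7.5 − 4)/4 = 0.875.
Midpoints: 4.4375, 5.3125, 6.1875, 7.0625.
g(4.4375) = 16/119, g(5.3125) = 16/133, g(6.1875) = 16/147, g(7.0625) = 16/161.
Sum = Δu · [g(4.4375) + g(5.3125) + g(6.1875) + g(7.0625)].
Sum ≈ 0.405.

0.405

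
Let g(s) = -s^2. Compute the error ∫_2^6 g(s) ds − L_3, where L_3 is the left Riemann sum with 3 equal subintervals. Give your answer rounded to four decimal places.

-20.1481

Exact integral: ∫_2^6 g(s) ds ≈ -69.333333.
L_3 ≈ -49.185185.
Error ≈ -69.333333 − (-49.185185) ≈ -20.1481.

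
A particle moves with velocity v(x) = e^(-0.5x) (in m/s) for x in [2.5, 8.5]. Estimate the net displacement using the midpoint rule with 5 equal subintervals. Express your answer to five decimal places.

Δx = (8.5 − 2.5)/5 = 1.2.
Midpoints: 3.1, 4.3, 5.5, 6.7, 7.9.
v(3.1) ≈ 0.21225, v(4.3) ≈ 0.11648, v(5.5) ≈ 0.06393, v(6.7) ≈ 0.03508, v(7.9) ≈ 0.01925.
Sum = Δx · [v(3.1) + v(4.3) + v(5.5) + v(6.7) + v(7.9)].
Sum ≈ 0.53640.

0.53640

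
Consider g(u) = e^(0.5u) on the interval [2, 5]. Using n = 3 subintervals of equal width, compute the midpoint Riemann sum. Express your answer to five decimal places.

18.73268

Δu = (5 − 2)/3 = 1.
Midpoints: 2.5, 3.5, 4.5.
g(2.5) ≈ 3.49034, g(3.5) ≈ 5.75460, g(4.5) ≈ 9.48774.
Sum = Δu · [g(2.5) + g(3.5) + g(4.5)].
Sum ≈ 18.73268.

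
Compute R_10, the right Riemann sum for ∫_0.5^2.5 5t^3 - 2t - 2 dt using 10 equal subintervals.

Δt = (2.5 − 0.5)/10 = 0.2.
Right endpoints: 0.7, 0.9, 1.1, 1.3, 1.5, 1.7, 1.9, 2.1, 2.3, 2.5.
f(0.7) = -1.685, f(0.9) = -0.155, f(1.1) = 2.455, f(1.3) = 6.385, f(1.5) = 11.875, f(1.7) = 19.165, f(1.9) = 28.495, f(2.1) = 40.105, f(2.3) = 54.235, f(2.5) = 71.125.
Sum = Δt · [f(0.7) + f(0.9) + f(1.1) + ...].
Sum = 46.4.

46.4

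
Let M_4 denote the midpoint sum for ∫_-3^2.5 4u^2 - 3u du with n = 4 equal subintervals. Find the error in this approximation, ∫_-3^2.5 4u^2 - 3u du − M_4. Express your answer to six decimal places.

Exact integral: ∫_-3^2.5 f(u) du ≈ 60.95833333.
M_4 = 57.4921875.
Error ≈ 60.95833333 − 57.4921875 ≈ 3.466146.

3.466146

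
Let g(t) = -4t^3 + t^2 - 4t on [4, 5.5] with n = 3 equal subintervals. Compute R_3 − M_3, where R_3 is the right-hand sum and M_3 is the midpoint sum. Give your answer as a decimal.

R_3 = -757.25.
M_3 = -651.6875.
R_3 − M_3 = -105.5625.

-105.5625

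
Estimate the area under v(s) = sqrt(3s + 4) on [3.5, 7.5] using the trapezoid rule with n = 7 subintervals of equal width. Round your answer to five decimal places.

18.04227

Δs = (7.5 − 3.5)/7 = 4/7.
v(3.5) ≈ 3.80789, v(57/14) ≈ 4.02670, v(65/14) ≈ 4.23421, v(73/14) ≈ 4.43203, v(81/14) ≈ 4.62138, v(89/14) ≈ 4.80327, v(97/14) ≈ 4.97853, v(7.5) ≈ 5.14782.
T_7 = (Δs/2)·[v(s_0) + 2v(s_1) + ... + 2v(s_{6}) + v(s_7)].
Sum ≈ 18.04227.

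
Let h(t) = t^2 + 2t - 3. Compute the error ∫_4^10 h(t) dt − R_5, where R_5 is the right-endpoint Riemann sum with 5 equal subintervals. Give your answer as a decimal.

-59.04

Exact integral: ∫_4^10 h(t) dt = 378.
R_5 = 437.04.
Error = 378 − 437.04 = -59.04.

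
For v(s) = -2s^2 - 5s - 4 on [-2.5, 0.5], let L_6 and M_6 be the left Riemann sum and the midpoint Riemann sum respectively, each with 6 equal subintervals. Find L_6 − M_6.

L_6 = -7.
M_6 = -7.375.
L_6 − M_6 = 0.375.

0.375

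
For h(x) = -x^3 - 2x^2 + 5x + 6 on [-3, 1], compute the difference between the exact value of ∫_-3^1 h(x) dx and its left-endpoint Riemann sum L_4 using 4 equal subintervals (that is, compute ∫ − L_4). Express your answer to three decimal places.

3.333

Exact integral: ∫_-3^1 h(x) dx ≈ 5.33333.
L_4 = 2.
Error ≈ 5.33333 − 2 ≈ 3.333.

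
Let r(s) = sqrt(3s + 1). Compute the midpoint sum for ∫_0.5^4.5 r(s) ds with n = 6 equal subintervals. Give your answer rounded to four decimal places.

Δs = (4.5 − 0.5)/6 = 2/3.
Midpoints: 5/6, 1.5, 13/6, 17/6, 3.5, 25/6.
r(5/6) ≈ 1.8708, r(1.5) ≈ 2.3452, r(13/6) ≈ 2.7386, r(17/6) ≈ 3.0822, r(3.5) ≈ 3.3912, r(25/6) ≈ 3.6742.
Sum = Δs · [r(5/6) + r(1.5) + r(13/6) + ...].
Sum ≈ 11.4015.

11.4015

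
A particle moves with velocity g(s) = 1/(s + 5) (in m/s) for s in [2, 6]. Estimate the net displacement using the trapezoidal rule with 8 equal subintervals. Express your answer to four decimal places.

0.4522

Δs = (6 − 2)/8 = 0.5.
g(2) = 1/7, g(2.5) = 2/15, g(3) = 0.125, g(3.5) = 2/17, g(4) = 1/9, g(4.5) = 2/19, g(5) = 0.1, g(5.5) = 2/21, g(6) = 1/11.
T_8 = (Δs/2)·[g(s_0) + 2g(s_1) + ... + 2g(s_{7}) + g(s_8)].
Sum ≈ 0.4522.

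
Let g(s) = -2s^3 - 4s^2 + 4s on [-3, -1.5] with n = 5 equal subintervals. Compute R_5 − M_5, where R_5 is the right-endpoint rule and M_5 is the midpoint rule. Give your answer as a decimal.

R_5 = -8.955.
M_5 = -7.138125.
R_5 − M_5 = -1.816875.

-1.816875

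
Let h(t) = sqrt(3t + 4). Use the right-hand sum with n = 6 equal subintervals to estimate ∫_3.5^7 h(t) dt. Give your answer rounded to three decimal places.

Δt = (7 − 3.5)/6 = 7/12.
Right endpoints: 49/12, 14/3, 5.25, 35/6, 77/12, 7.
h(49/12) ≈ 4.031, h(14/3) ≈ 4.243, h(5.25) ≈ 4.444, h(35/6) ≈ 4.637, h(77/12) ≈ 4.822, h(7) ≈ 5.000.
Sum = Δt · [h(49/12) + h(14/3) + h(5.25) + ...].
Sum ≈ 15.853.

15.853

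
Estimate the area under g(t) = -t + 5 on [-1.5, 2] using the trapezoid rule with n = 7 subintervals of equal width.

16.625

Δt = (2 − (-1.5))/7 = 0.5.
g(-1.5) = 6.5, g(-1) = 6, g(-0.5) = 5.5, g(0) = 5, g(0.5) = 4.5, g(1) = 4, g(1.5) = 3.5, g(2) = 3.
T_7 = (Δt/2)·[g(t_0) + 2g(t_1) + ... + 2g(t_{6}) + g(t_7)].
Sum = 16.625.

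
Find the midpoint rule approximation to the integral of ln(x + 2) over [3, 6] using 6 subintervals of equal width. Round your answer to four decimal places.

Δx = (6 − 3)/6 = 0.5.
Midpoints: 3.25, 3.75, 4.25, 4.75, 5.25, 5.75.
f(3.25) ≈ 1.6582, f(3.75) ≈ 1.7492, f(4.25) ≈ 1.8326, f(4.75) ≈ 1.9095, f(5.25) ≈ 1.9810, f(5.75) ≈ 2.0477.
Sum = Δx · [f(3.25) + f(3.75) + f(4.25) + ...].
Sum ≈ 5.5891.

5.5891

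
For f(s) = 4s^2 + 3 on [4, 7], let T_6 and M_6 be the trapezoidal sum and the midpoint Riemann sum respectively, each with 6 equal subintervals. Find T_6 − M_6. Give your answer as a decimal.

T_6 = 381.5.
M_6 = 380.75.
T_6 − M_6 = 0.75.

0.75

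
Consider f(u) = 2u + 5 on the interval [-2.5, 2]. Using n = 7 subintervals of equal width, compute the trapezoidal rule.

20.25

Δu = (2 − (-2.5))/7 = 9/14.
f(-2.5) = 0, f(-13/7) = 9/7, f(-17/14) = 18/7, f(-4/7) = 27/7, f(1/14) = 36/7, f(5/7) = 45/7, f(19/14) = 54/7, f(2) = 9.
T_7 = (Δu/2)·[f(u_0) + 2f(u_1) + ... + 2f(u_{6}) + f(u_7)].
Sum = 20.25.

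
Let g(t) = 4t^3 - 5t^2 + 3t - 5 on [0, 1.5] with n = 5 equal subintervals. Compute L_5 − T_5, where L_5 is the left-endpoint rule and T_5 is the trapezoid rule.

L_5 = -5.61.
T_5 = -4.5975.
L_5 − T_5 = -1.0125.

-1.0125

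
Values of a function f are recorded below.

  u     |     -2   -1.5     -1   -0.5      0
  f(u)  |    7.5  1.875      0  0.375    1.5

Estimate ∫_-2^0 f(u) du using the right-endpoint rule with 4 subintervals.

Δu = 0.5.
Sum = 0.5·[1.875 + 0 + 0.375 + 1.5] = 1.875.

1.875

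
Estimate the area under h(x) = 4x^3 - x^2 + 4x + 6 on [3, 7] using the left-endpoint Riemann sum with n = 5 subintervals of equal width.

Δx = (7 − 3)/5 = 0.8.
Left endpoints: 3, 3.8, 4.6, 5.4, 6.2.
h(3) = 117, h(3.8) = 226.248, h(4.6) = 392.584, h(5.4) = 628.296, h(6.2) = 945.672.
Sum = Δx · [h(3) + h(3.8) + h(4.6) + h(5.4) + h(6.2)].
Sum = 1847.84.

1847.84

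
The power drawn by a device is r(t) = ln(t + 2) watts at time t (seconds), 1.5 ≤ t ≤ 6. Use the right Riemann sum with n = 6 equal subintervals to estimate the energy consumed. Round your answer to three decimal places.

Δt = (6 − 1.5)/6 = 0.75.
Right endpoints: 2.25, 3, 3.75, 4.5, 5.25, 6.
r(2.25) ≈ 1.447, r(3) ≈ 1.609, r(3.75) ≈ 1.749, r(4.5) ≈ 1.872, r(5.25) ≈ 1.981, r(6) ≈ 2.079.
Sum = Δt · [r(2.25) + r(3) + r(3.75) + ...].
Sum ≈ 8.053.

8.053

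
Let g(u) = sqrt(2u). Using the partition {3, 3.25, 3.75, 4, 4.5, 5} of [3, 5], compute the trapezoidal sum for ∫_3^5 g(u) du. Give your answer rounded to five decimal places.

5.64046

Subinterval widths: 0.25, 0.5, 0.25, 0.5, 0.5.
g(3) ≈ 2.44949, g(3.25) ≈ 2.54951, g(3.75) ≈ 2.73861, g(4) ≈ 2.82843, g(4.5) ≈ 3.00000, g(5) ≈ 3.16228.
On each subinterval the trapezoid contributes (Δu_i/2)·[g(u_{i-1}) + g(u_i)].
Sum ≈ 5.64046.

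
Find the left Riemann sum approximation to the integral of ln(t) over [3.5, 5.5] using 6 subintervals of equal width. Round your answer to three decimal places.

Δt = (5.5 − 3.5)/6 = 1/3.
Left endpoints: 3.5, 23/6, 25/6, 4.5, 29/6, 31/6.
f(3.5) ≈ 1.253, f(23/6) ≈ 1.344, f(25/6) ≈ 1.427, f(4.5) ≈ 1.504, f(29/6) ≈ 1.576, f(31/6) ≈ 1.642.
Sum = Δt · [f(3.5) + f(23/6) + f(25/6) + ...].
Sum ≈ 2.915.

2.915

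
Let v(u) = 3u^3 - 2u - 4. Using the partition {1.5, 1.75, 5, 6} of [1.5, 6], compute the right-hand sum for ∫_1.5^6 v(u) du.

1807.39453125

Subinterval widths: 0.25, 3.25, 1.
Right endpoints: 1.75, 5, 6.
v(1.75) = 8.578125, v(5) = 361, v(6) = 632.
Sum = Σ Δu_i · v(u_i).
Sum = 1807.39453125.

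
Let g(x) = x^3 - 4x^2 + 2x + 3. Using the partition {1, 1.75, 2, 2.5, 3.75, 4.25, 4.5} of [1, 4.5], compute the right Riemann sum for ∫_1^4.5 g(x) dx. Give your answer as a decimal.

Subinterval widths: 0.75, 0.25, 0.5, 1.25, 0.5, 0.25.
Right endpoints: 1.75, 2, 2.5, 3.75, 4.25, 4.5.
g(1.75) = -0.390625, g(2) = -1, g(2.5) = -1.375, g(3.75) = 6.984375, g(4.25) = 16.015625, g(4.5) = 22.125.
Sum = Σ Δx_i · g(x_i).
Sum = 21.0390625.

21.0390625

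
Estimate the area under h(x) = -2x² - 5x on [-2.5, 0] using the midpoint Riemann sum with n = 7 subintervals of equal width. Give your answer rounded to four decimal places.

Δx = (0 − (-2.5))/7 = 5/14.
Midpoints: -65/28, -55/28, -45/28, -1.25, -25/28, -15/28, -5/28.
h(-65/28) = 325/392, h(-55/28) = 825/392, h(-45/28) = 1125/392, h(-1.25) = 3.125, h(-25/28) = 1125/392, h(-15/28) = 825/392, h(-5/28) = 325/392.
Sum = Δx · [h(-65/28) + h(-55/28) + h(-45/28) + ...].
Sum ≈ 5.2615.

5.2615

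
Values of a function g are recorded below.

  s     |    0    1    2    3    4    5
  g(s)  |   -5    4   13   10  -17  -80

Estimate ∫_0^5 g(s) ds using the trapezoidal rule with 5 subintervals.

-32.5

Δs = 1.
T_5 = (1/2)·[(-5) + 2·4 + 2·13 + 2·10 + 2·(-17) + (-80)] = -32.5.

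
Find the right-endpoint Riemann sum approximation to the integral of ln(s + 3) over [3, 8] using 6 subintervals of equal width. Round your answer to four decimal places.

Δs = (8 − 3)/6 = 5/6.
Right endpoints: 23/6, 14/3, 5.5, 19/3, 43/6, 8.
f(23/6) ≈ 1.9218, f(14/3) ≈ 2.0369, f(5.5) ≈ 2.1401, f(19/3) ≈ 2.2336, f(43/6) ≈ 2.3191, f(8) ≈ 2.3979.
Sum = Δs · [f(23/6) + f(14/3) + f(5.5) + ...].
Sum ≈ 10.8745.

10.8745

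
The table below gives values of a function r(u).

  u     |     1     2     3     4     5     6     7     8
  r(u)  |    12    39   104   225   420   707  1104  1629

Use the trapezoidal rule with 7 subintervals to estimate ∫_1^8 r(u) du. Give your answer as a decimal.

3419.5

Δu = 1.
T_7 = (1/2)·[12 + 2·39 + 2·104 + 2·225 + 2·420 + 2·707 + 2·1104 + 1629] = 3419.5.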